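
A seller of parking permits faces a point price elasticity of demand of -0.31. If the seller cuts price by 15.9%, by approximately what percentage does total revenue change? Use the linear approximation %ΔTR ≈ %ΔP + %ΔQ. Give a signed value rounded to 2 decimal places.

-10.97%

%ΔQ ≈ Ed × %ΔP = (-0.31) × (-15.9%) = +4.9290%
%ΔTR ≈ %ΔP + %ΔQ = (-15.9%) + (+4.9290%) = -10.9710%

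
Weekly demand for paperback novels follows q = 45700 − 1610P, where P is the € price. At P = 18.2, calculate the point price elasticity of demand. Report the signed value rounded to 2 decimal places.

dq/dP = −1610. At P = 18.2, q = 45700 − 1610(18.2) = 16398.
Ed = (dq/dP)·(P/q) = −1610 × (18.2/16398) = -1.7869…

-1.79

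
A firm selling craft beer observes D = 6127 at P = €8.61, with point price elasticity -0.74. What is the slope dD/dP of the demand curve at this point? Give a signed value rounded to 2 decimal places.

Ed = (dD/dP)·(P/D) ⇒ dD/dP = Ed·D/P = (-0.74)·6127/8.61 = -526.5946…

-526.59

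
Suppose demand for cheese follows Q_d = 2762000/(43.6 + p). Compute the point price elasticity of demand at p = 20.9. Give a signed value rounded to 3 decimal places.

dQ_d/dp = −2762000/(43.6 + p)² = -663.902. At p = 20.9, Q_d = 42821.7.
Ed = (dQ_d/dp)·(p/Q_d) = (-663.902) × (20.9/42821.7) = -0.32403…

-0.324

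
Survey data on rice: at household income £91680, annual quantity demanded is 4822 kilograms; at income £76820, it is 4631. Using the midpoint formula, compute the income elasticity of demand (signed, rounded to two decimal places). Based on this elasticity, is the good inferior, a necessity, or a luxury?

%ΔQ = (4631 − 4822)/[( 4822 + 4631)/2] = -191/4726.5 = -0.040410…
%ΔIncome = (76820 − 91680)/[( 91680 + 76820)/2] = -14860/84250 = -0.176379…
E_income = (-191/4726.5) / (-14860/84250) = 0.2291…
0 < E_income < 1 ⇒ normal good, necessity.

0.23; necessity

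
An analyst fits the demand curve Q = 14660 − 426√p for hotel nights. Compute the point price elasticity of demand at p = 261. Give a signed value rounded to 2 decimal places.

dQ/dp = −426/(2√p) = -13.1844. At p = 261, Q = 7777.76.
Ed = (dQ/dp)·(p/Q) = (-13.1844) × (261/7777.76) = -0.4424…

-0.44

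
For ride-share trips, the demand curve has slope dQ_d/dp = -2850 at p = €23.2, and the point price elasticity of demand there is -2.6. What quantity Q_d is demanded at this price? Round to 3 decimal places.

25430.769

Ed = (dQ_d/dp)·(p/Q_d) ⇒ Q_d = (dQ_d/dp)·p/Ed = (-2850)·23.2/(-2.6) = 25430.76923…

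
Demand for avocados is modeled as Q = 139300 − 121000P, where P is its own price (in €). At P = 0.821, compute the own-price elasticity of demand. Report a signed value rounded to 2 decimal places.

At the given values, Q = 139300 − 121000(0.821) = 39959.
∂Q/∂P = −121000.
E = (-121000) × (0.821/39959) = -2.4860…

-2.49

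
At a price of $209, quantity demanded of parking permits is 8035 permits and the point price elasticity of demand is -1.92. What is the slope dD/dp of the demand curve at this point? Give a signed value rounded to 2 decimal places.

Ed = (dD/dp)·(p/D) ⇒ dD/dp = Ed·D/p = (-1.92)·8035/209 = -73.8143…

-73.81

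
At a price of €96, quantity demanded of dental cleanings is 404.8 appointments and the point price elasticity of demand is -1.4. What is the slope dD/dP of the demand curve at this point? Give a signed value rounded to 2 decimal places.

-5.90

Ed = (dD/dP)·(P/D) ⇒ dD/dP = Ed·D/P = (-1.4)·404.8/96 = -5.9033…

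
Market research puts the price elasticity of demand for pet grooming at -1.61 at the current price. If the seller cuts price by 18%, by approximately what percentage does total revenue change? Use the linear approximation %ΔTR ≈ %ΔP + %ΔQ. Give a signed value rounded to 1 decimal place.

%ΔQ ≈ Ed × %ΔP = (-1.61) × (-18%) = +28.9800%
%ΔTR ≈ %ΔP + %ΔQ = (-18%) + (+28.9800%) = +10.9800%

+11.0%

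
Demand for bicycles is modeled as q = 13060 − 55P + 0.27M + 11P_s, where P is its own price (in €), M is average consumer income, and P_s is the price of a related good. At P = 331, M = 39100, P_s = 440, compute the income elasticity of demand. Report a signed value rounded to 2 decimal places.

At the given values, q = 13060 − 55(331) + 0.27(39100) + 11(440) = 10252.
∂q/∂M = 0.27.
E = (0.27) × (39100/10252) = 1.0297…

1.03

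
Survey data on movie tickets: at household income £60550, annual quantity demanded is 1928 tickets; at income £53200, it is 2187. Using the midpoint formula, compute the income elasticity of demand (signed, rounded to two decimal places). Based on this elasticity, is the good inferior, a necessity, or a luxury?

-0.97; inferior

%ΔQ = (2187 − 1928)/[( 1928 + 2187)/2] = 259/2057.5 = 0.125880…
%ΔIncome = (53200 − 60550)/[( 60550 + 53200)/2] = -7350/56875 = -0.129230…
E_income = (259/2057.5) / (-7350/56875) = -0.9740…
E_income < 0 ⇒ inferior good.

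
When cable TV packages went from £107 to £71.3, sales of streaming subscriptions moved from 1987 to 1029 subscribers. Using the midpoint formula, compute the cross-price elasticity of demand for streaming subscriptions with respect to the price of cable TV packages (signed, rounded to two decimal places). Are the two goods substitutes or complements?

%ΔQ_{streaming subscriptions} = (1029 − 1987)/avg = -958/1508 = -0.635278…
%ΔP_{cable TV packages} = (71.3 − 107)/avg = -35.7/89.15 = -0.400448…
E_cross = (-958/1508) / (-35.7/89.15) = 1.5864…
E_cross > 0 ⇒ the goods are substitutes.

1.59; substitutes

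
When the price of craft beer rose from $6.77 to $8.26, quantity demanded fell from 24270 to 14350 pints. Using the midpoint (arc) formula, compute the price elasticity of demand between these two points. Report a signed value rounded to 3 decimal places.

%ΔQ = (14350 − 24270) / [(24270 + 14350)/2] = -9920/19310 = -0.513723…
%ΔP = (8.26 − 6.77) / [(6.77 + 8.26)/2] = 1.49/7.515 = 0.198270…
Arc Ed = %ΔQ / %ΔP = (-9920/19310) / (1.49/7.515) = -2.59102…

-2.591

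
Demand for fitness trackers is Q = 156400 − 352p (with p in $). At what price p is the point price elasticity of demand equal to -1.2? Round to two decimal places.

242.36

Ed = −352p/(156400 − 352p). Set this equal to -1.2:
352p = 1.2·(156400 − 352p) ⇒ 352p(1 + 1.2) = 1.2·156400
p = 1.2·156400 / (352·2.2) = 242.3553…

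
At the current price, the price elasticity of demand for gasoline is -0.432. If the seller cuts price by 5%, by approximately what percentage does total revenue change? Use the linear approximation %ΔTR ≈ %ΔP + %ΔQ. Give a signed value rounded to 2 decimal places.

%ΔQ ≈ Ed × %ΔP = (-0.432) × (-5%) = +2.1600%
%ΔTR ≈ %ΔP + %ΔQ = (-5%) + (+2.1600%) = -2.8400%

-2.84%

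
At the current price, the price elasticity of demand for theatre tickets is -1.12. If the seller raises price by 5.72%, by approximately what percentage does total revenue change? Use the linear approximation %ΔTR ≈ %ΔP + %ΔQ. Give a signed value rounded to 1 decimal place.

-0.7%

%ΔQ ≈ Ed × %ΔP = (-1.12) × (+5.72%) = -6.4064%
%ΔTR ≈ %ΔP + %ΔQ = (+5.72%) + (-6.4064%) = -0.6864%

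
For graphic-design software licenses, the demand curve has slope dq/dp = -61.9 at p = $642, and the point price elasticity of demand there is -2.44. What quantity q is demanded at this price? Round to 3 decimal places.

Ed = (dq/dp)·(p/q) ⇒ q = (dq/dp)·p/Ed = (-61.9)·642/(-2.44) = 16286.80327…

16286.803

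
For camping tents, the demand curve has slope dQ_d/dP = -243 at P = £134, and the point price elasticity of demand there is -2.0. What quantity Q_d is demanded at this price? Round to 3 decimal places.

16281.000

Ed = (dQ_d/dP)·(P/Q_d) ⇒ Q_d = (dQ_d/dP)·P/Ed = (-243)·134/(-2.0) = 16281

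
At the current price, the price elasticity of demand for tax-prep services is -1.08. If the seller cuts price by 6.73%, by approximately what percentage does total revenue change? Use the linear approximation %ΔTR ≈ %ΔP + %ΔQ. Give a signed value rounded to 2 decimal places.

%ΔQ ≈ Ed × %ΔP = (-1.08) × (-6.73%) = +7.2684%
%ΔTR ≈ %ΔP + %ΔQ = (-6.73%) + (+7.2684%) = +0.5384%

+0.54%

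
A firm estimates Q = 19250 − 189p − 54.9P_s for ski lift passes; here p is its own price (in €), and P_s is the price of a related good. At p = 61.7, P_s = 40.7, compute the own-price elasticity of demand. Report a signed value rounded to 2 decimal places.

At the given values, Q = 19250 − 189(61.7) − 54.9(40.7) = 5354.27.
∂Q/∂p = −189.
E = (-189) × (61.7/5354.27) = -2.1779…

-2.18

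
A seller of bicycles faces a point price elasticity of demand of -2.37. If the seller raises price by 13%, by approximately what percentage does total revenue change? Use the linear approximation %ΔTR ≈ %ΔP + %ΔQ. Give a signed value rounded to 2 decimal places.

%ΔQ ≈ Ed × %ΔP = (-2.37) × (+13%) = -30.8100%
%ΔTR ≈ %ΔP + %ΔQ = (+13%) + (-30.8100%) = -17.8100%

-17.81%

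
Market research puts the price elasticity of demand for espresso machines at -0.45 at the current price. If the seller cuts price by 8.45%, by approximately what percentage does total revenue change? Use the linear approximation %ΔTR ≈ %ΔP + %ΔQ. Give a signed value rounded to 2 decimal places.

-4.65%

%ΔQ ≈ Ed × %ΔP = (-0.45) × (-8.45%) = +3.8025%
%ΔTR ≈ %ΔP + %ΔQ = (-8.45%) + (+3.8025%) = -4.6475%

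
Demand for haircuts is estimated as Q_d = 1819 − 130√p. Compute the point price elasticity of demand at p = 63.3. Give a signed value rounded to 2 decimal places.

-0.66

dQ_d/dp = −130/(2√p) = -8.1698. At p = 63.3, Q_d = 784.703.
Ed = (dQ_d/dp)·(p/Q_d) = (-8.1698) × (63.3/784.703) = -0.6590…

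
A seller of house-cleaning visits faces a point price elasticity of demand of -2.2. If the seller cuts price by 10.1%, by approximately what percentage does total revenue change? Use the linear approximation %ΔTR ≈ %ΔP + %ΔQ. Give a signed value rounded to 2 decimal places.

%ΔQ ≈ Ed × %ΔP = (-2.2) × (-10.1%) = +22.2200%
%ΔTR ≈ %ΔP + %ΔQ = (-10.1%) + (+22.2200%) = +12.1200%

+12.12%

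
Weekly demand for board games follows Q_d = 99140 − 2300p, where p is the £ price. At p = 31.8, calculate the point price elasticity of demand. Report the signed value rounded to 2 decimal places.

dQ_d/dp = −2300. At p = 31.8, Q_d = 99140 − 2300(31.8) = 26000.
Ed = (dQ_d/dp)·(p/Q_d) = −2300 × (31.8/26000) = -2.8130…

-2.81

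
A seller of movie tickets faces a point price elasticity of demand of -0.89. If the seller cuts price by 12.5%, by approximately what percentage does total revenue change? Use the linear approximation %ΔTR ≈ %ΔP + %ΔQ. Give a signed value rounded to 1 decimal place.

%ΔQ ≈ Ed × %ΔP = (-0.89) × (-12.5%) = +11.1250%
%ΔTR ≈ %ΔP + %ΔQ = (-12.5%) + (+11.1250%) = -1.3750%

-1.4%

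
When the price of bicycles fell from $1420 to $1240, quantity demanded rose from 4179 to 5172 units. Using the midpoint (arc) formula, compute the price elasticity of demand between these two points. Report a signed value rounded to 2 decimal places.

%ΔQ = (5172 − 4179) / [(4179 + 5172)/2] = 993/4675.5 = 0.212383…
%ΔP = (1240 − 1420) / [(1420 + 1240)/2] = -180/1330 = -0.135338…
Arc Ed = %ΔQ / %ΔP = (993/4675.5) / (-180/1330) = -1.5692…

-1.57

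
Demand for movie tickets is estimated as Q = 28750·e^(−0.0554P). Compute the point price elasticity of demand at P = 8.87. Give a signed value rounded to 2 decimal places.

-0.49

dQ/dP = −0.0554·Q = -974.398. At P = 8.87, Q = 17588.4.
Ed = (dQ/dP)·(P/Q) = (-974.398) × (8.87/17588.4) = -0.4913…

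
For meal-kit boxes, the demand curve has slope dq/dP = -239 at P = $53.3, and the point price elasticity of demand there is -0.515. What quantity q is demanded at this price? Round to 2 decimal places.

Ed = (dq/dP)·(P/q) ⇒ q = (dq/dP)·P/Ed = (-239)·53.3/(-0.515) = 24735.3398…

24735.34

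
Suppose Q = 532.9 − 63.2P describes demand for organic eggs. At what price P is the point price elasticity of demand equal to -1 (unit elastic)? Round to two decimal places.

4.22

Ed = −63.2P/(532.9 − 63.2P). Set this equal to -1:
63.2P = 1·(532.9 − 63.2P) ⇒ 63.2P(1 + 1) = 1·532.9
P = 1·532.9 / (63.2·2) = 4.2159…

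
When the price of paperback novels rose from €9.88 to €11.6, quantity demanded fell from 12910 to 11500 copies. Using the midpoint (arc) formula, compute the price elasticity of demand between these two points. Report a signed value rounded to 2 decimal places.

-0.72

%ΔQ = (11500 − 12910) / [(12910 + 11500)/2] = -1410/12205 = -0.115526…
%ΔP = (11.6 − 9.88) / [(9.88 + 11.6)/2] = 1.72/10.74 = 0.160148…
Arc Ed = %ΔQ / %ΔP = (-1410/12205) / (1.72/10.74) = -0.7213…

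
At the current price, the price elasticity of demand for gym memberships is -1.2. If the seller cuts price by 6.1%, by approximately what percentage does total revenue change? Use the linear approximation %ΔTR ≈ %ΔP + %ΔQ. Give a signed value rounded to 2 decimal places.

%ΔQ ≈ Ed × %ΔP = (-1.2) × (-6.1%) = +7.3200%
%ΔTR ≈ %ΔP + %ΔQ = (-6.1%) + (+7.3200%) = +1.2200%

+1.22%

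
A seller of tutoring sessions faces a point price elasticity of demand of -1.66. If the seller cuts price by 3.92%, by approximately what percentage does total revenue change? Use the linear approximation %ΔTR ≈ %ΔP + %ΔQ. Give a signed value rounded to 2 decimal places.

%ΔQ ≈ Ed × %ΔP = (-1.66) × (-3.92%) = +6.5072%
%ΔTR ≈ %ΔP + %ΔQ = (-3.92%) + (+6.5072%) = +2.5872%

+2.59%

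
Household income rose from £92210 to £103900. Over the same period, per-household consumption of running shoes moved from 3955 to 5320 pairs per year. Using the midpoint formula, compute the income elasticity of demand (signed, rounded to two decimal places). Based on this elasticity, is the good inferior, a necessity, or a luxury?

%ΔQ = (5320 − 3955)/[( 3955 + 5320)/2] = 1365/4637.5 = 0.294339…
%ΔIncome = (103900 − 92210)/[( 92210 + 103900)/2] = 11690/98055 = 0.119218…
E_income = (1365/4637.5) / (11690/98055) = 2.4689…
E_income > 1 ⇒ normal good, luxury.

2.47; luxury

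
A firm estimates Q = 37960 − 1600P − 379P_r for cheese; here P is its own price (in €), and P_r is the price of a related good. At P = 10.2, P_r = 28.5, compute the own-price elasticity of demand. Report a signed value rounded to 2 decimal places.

-1.51

At the given values, Q = 37960 − 1600(10.2) − 379(28.5) = 10838.5.
∂Q/∂P = −1600.
E = (-1600) × (10.2/10838.5) = -1.5057…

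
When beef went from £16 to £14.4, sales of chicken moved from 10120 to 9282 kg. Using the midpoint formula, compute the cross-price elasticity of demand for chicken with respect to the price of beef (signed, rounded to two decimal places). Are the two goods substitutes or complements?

%ΔQ_{chicken} = (9282 − 10120)/avg = -838/9701 = -0.086382…
%ΔP_{beef} = (14.4 − 16)/avg = -1.6/15.2 = -0.105263…
E_cross = (-838/9701) / (-1.6/15.2) = 0.8206…
E_cross > 0 ⇒ the goods are substitutes.

0.82; substitutes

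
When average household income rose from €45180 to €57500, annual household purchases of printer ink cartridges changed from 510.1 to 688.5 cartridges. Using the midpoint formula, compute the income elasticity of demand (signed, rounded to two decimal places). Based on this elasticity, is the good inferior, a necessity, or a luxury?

1.24; luxury

%ΔQ = (688.5 − 510.1)/[( 510.1 + 688.5)/2] = 178.4/599.3 = 0.297680…
%ΔIncome = (57500 − 45180)/[( 45180 + 57500)/2] = 12320/51340 = 0.239968…
E_income = (178.4/599.3) / (12320/51340) = 1.2404…
E_income > 1 ⇒ normal good, luxury.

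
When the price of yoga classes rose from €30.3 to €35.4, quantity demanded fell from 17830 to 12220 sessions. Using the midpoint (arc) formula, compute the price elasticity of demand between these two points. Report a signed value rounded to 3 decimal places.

-2.405

%ΔQ = (12220 − 17830) / [(17830 + 12220)/2] = -5610/15025 = -0.373377…
%ΔP = (35.4 − 30.3) / [(30.3 + 35.4)/2] = 5.1/32.85 = 0.155251…
Arc Ed = %ΔQ / %ΔP = (-5610/15025) / (5.1/32.85) = -2.40499…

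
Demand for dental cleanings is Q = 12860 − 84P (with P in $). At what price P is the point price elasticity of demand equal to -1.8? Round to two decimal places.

Ed = −84P/(12860 − 84P). Set this equal to -1.8:
84P = 1.8·(12860 − 84P) ⇒ 84P(1 + 1.8) = 1.8·12860
P = 1.8·12860 / (84·2.8) = 98.4183…

98.42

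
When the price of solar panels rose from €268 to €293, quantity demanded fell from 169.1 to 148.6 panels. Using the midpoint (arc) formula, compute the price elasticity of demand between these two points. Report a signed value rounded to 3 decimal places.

%ΔQ = (148.6 − 169.1) / [(169.1 + 148.6)/2] = -20.5/158.85 = -0.129052…
%ΔP = (293 − 268) / [(268 + 293)/2] = 25/280.5 = 0.089126…
Arc Ed = %ΔQ / %ΔP = (-20.5/158.85) / (25/280.5) = -1.44796…

-1.448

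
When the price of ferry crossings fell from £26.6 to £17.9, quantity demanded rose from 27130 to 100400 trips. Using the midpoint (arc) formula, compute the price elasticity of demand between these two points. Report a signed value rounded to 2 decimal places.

-2.94

%ΔQ = (100400 − 27130) / [(27130 + 100400)/2] = 73270/63765 = 1.149062…
%ΔP = (17.9 − 26.6) / [(26.6 + 17.9)/2] = -8.7/22.25 = -0.391011…
Arc Ed = %ΔQ / %ΔP = (73270/63765) / (-8.7/22.25) = -2.9386…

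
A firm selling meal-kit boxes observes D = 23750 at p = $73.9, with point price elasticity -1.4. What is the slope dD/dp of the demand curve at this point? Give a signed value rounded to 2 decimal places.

Ed = (dD/dp)·(p/D) ⇒ dD/dp = Ed·D/p = (-1.4)·23750/73.9 = -449.9323…

-449.93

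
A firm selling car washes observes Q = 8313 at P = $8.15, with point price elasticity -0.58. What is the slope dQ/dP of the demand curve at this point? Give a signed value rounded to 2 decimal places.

Ed = (dQ/dP)·(P/Q) ⇒ dQ/dP = Ed·Q/P = (-0.58)·8313/8.15 = -591.6

-591.60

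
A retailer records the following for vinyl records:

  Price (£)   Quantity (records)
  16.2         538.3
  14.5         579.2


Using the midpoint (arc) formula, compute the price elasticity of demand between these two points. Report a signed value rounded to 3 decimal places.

-0.661

%ΔQ = (579.2 − 538.3) / [(538.3 + 579.2)/2] = 40.9/558.75 = 0.073199…
%ΔP = (14.5 − 16.2) / [(16.2 + 14.5)/2] = -1.7/15.35 = -0.110749…
Arc Ed = %ΔQ / %ΔP = (40.9/558.75) / (-1.7/15.35) = -0.66094…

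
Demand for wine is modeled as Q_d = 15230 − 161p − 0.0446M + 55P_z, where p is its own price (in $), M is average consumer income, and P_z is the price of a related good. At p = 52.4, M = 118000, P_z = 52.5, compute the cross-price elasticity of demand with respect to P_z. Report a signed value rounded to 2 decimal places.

0.65

At the given values, Q_d = 15230 − 161(52.4) − 0.0446(118000) + 55(52.5) = 4418.3.
∂Q_d/∂P_z = 55.
E = (55) × (52.5/4418.3) = 0.6535…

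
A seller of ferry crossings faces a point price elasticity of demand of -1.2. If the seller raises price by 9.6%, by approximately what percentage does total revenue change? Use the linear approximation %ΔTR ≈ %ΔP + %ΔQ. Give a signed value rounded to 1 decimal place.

%ΔQ ≈ Ed × %ΔP = (-1.2) × (+9.6%) = -11.5200%
%ΔTR ≈ %ΔP + %ΔQ = (+9.6%) + (-11.5200%) = -1.9200%

-1.9%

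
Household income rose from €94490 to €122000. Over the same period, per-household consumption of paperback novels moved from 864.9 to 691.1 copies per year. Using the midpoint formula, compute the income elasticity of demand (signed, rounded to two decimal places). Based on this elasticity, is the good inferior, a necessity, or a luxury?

%ΔQ = (691.1 − 864.9)/[( 864.9 + 691.1)/2] = -173.8/778 = -0.223393…
%ΔIncome = (122000 − 94490)/[( 94490 + 122000)/2] = 27510/108245 = 0.254145…
E_income = (-173.8/778) / (27510/108245) = -0.8789…
E_income < 0 ⇒ inferior good.

-0.88; inferior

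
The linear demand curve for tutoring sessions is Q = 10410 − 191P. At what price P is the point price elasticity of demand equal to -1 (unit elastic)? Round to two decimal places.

27.25

Ed = −191P/(10410 − 191P). Set this equal to -1:
191P = 1·(10410 − 191P) ⇒ 191P(1 + 1) = 1·10410
P = 1·10410 / (191·2) = 27.2513…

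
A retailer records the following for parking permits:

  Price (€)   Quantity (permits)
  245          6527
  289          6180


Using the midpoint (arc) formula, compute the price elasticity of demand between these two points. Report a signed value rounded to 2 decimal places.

%ΔQ = (6180 − 6527) / [(6527 + 6180)/2] = -347/6353.5 = -0.054615…
%ΔP = (289 − 245) / [(245 + 289)/2] = 44/267 = 0.164794…
Arc Ed = %ΔQ / %ΔP = (-347/6353.5) / (44/267) = -0.3314…

-0.33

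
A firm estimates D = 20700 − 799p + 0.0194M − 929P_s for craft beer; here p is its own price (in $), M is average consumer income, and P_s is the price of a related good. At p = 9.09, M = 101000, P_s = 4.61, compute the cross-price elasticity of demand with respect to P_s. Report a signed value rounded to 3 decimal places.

-0.385

At the given values, D = 20700 − 799(9.09) + 0.0194(101000) − 929(4.61) = 11113.8.
∂D/∂P_s = -929.
E = (-929) × (4.61/11113.8) = -0.38534…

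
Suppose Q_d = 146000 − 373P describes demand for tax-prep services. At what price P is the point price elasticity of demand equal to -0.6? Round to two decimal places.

146.78

Ed = −373P/(146000 − 373P). Set this equal to -0.6:
373P = 0.6·(146000 − 373P) ⇒ 373P(1 + 0.6) = 0.6·146000
P = 0.6·146000 / (373·1.6) = 146.7828…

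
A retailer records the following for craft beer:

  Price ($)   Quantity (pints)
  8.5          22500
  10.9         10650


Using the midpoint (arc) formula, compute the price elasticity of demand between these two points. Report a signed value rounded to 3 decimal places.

-2.890

%ΔQ = (10650 − 22500) / [(22500 + 10650)/2] = -11850/16575 = -0.714932…
%ΔP = (10.9 − 8.5) / [(8.5 + 10.9)/2] = 2.4/9.7 = 0.247422…
Arc Ed = %ΔQ / %ΔP = (-11850/16575) / (2.4/9.7) = -2.88951…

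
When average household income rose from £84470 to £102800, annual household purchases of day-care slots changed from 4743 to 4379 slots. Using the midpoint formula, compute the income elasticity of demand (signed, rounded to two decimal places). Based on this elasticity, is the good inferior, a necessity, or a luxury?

%ΔQ = (4379 − 4743)/[( 4743 + 4379)/2] = -364/4561 = -0.079807…
%ΔIncome = (102800 − 84470)/[( 84470 + 102800)/2] = 18330/93635 = 0.195760…
E_income = (-364/4561) / (18330/93635) = -0.4076…
E_income < 0 ⇒ inferior good.

-0.41; inferior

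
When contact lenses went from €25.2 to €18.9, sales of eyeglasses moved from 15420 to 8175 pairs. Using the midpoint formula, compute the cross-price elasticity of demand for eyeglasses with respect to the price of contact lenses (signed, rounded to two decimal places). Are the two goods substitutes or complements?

%ΔQ_{eyeglasses} = (8175 − 15420)/avg = -7245/11797.5 = -0.614113…
%ΔP_{contact lenses} = (18.9 − 25.2)/avg = -6.3/22.05 = -0.285714…
E_cross = (-7245/11797.5) / (-6.3/22.05) = 2.1493…
E_cross > 0 ⇒ the goods are substitutes.

2.15; substitutes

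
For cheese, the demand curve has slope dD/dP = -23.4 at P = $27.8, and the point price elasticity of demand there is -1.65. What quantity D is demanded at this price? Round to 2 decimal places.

Ed = (dD/dP)·(P/D) ⇒ D = (dD/dP)·P/Ed = (-23.4)·27.8/(-1.65) = 394.2545…

394.25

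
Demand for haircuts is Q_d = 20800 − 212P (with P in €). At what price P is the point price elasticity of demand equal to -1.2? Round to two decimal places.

Ed = −212P/(20800 − 212P). Set this equal to -1.2:
212P = 1.2·(20800 − 212P) ⇒ 212P(1 + 1.2) = 1.2·20800
P = 1.2·20800 / (212·2.2) = 53.5162…

53.52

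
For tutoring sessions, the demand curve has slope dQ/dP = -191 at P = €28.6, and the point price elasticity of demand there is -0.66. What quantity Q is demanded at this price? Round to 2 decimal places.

8276.67

Ed = (dQ/dP)·(P/Q) ⇒ Q = (dQ/dP)·P/Ed = (-191)·28.6/(-0.66) = 8276.6666…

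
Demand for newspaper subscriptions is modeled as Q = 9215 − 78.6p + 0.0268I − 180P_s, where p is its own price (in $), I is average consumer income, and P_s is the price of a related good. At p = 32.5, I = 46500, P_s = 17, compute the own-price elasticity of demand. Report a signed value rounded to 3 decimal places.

-0.527

At the given values, Q = 9215 − 78.6(32.5) + 0.0268(46500) − 180(17) = 4846.7.
∂Q/∂p = −78.6.
E = (-78.6) × (32.5/4846.7) = -0.52705…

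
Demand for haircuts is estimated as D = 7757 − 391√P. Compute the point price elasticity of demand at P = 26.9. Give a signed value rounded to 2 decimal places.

-0.18

dD/dP = −391/(2√P) = -37.6939. At P = 26.9, D = 5729.07.
Ed = (dD/dP)·(P/D) = (-37.6939) × (26.9/5729.07) = -0.1769…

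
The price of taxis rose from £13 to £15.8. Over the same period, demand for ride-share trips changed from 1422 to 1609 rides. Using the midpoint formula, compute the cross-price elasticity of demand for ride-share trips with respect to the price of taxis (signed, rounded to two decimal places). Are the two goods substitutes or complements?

%ΔQ_{ride-share trips} = (1609 − 1422)/avg = 187/1515.5 = 0.123391…
%ΔP_{taxis} = (15.8 − 13)/avg = 2.8/14.4 = 0.194444…
E_cross = (187/1515.5) / (2.8/14.4) = 0.6345…
E_cross > 0 ⇒ the goods are substitutes.

0.63; substitutes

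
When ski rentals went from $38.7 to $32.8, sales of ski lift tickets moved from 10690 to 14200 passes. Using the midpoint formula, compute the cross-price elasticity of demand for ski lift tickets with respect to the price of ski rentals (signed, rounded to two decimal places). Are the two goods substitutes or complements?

-1.71; complements

%ΔQ_{ski lift tickets} = (14200 − 10690)/avg = 3510/12445 = 0.282040…
%ΔP_{ski rentals} = (32.8 − 38.7)/avg = -5.9/35.75 = -0.165034…
E_cross = (3510/12445) / (-5.9/35.75) = -1.7089…
E_cross < 0 ⇒ the goods are complements.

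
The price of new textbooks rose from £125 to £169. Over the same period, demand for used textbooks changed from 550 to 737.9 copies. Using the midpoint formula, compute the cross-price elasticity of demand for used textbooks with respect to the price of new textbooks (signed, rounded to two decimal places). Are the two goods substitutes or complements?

%ΔQ_{used textbooks} = (737.9 − 550)/avg = 187.9/643.95 = 0.291792…
%ΔP_{new textbooks} = (169 − 125)/avg = 44/147 = 0.299319…
E_cross = (187.9/643.95) / (44/147) = 0.9748…
E_cross > 0 ⇒ the goods are substitutes.

0.97; substitutes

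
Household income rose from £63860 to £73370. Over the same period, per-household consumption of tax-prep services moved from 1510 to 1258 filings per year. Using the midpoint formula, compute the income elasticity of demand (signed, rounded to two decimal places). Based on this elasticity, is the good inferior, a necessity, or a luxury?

-1.31; inferior

%ΔQ = (1258 − 1510)/[( 1510 + 1258)/2] = -252/1384 = -0.182080…
%ΔIncome = (73370 − 63860)/[( 63860 + 73370)/2] = 9510/68615 = 0.138599…
E_income = (-252/1384) / (9510/68615) = -1.3137…
E_income < 0 ⇒ inferior good.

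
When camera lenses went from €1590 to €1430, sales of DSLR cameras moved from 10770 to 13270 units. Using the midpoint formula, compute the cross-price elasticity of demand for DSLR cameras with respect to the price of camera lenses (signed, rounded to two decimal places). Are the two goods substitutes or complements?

%ΔQ_{DSLR cameras} = (13270 − 10770)/avg = 2500/12020 = 0.207986…
%ΔP_{camera lenses} = (1430 − 1590)/avg = -160/1510 = -0.105960…
E_cross = (2500/12020) / (-160/1510) = -1.9628…
E_cross < 0 ⇒ the goods are complements.

-1.96; complements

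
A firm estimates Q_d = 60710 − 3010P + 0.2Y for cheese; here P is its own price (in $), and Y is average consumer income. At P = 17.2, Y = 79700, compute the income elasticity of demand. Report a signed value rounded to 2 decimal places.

0.64

At the given values, Q_d = 60710 − 3010(17.2) + 0.2(79700) = 24878.
∂Q_d/∂Y = 0.2.
E = (0.2) × (79700/24878) = 0.6407…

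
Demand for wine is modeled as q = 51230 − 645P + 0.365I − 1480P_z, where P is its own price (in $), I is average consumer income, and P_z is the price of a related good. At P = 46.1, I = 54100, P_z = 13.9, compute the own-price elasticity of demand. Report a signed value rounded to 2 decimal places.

-1.44

At the given values, q = 51230 − 645(46.1) + 0.365(54100) − 1480(13.9) = 20670.
∂q/∂P = −645.
E = (-645) × (46.1/20670) = -1.4385…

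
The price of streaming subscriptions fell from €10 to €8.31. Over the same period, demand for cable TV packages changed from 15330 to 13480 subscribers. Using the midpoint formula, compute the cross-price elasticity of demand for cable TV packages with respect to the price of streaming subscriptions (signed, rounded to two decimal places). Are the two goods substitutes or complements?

0.70; substitutes

%ΔQ_{cable TV packages} = (13480 − 15330)/avg = -1850/14405 = -0.128427…
%ΔP_{streaming subscriptions} = (8.31 − 10)/avg = -1.69/9.155 = -0.184598…
E_cross = (-1850/14405) / (-1.69/9.155) = 0.6957…
E_cross > 0 ⇒ the goods are substitutes.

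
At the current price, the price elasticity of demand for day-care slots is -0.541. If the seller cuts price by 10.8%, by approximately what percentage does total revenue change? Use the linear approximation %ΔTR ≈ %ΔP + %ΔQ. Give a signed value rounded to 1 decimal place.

-5.0%

%ΔQ ≈ Ed × %ΔP = (-0.541) × (-10.8%) = +5.8428%
%ΔTR ≈ %ΔP + %ΔQ = (-10.8%) + (+5.8428%) = -4.9572%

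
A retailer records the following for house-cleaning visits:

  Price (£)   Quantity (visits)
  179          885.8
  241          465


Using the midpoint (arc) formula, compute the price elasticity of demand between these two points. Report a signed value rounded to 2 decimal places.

%ΔQ = (465 − 885.8) / [(885.8 + 465)/2] = -420.8/675.4 = -0.623038…
%ΔP = (241 − 179) / [(179 + 241)/2] = 62/210 = 0.295238…
Arc Ed = %ΔQ / %ΔP = (-420.8/675.4) / (62/210) = -2.1102…

-2.11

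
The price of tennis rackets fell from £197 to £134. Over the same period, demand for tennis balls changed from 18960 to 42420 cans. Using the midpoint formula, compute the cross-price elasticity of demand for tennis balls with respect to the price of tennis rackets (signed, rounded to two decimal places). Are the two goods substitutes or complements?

-2.01; complements

%ΔQ_{tennis balls} = (42420 − 18960)/avg = 23460/30690 = 0.764418…
%ΔP_{tennis rackets} = (134 − 197)/avg = -63/165.5 = -0.380664…
E_cross = (23460/30690) / (-63/165.5) = -2.0081…
E_cross < 0 ⇒ the goods are complements.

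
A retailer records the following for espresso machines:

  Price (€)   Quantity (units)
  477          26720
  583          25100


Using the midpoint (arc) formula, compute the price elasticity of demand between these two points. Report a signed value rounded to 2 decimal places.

%ΔQ = (25100 − 26720) / [(26720 + 25100)/2] = -1620/25910 = -0.062524…
%ΔP = (583 − 477) / [(477 + 583)/2] = 106/530 = 0.2
Arc Ed = %ΔQ / %ΔP = (-1620/25910) / (106/530) = -0.3126…

-0.31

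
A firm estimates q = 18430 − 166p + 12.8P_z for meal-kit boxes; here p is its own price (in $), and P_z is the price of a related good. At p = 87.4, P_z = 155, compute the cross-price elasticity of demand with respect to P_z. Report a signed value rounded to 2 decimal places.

0.34

At the given values, q = 18430 − 166(87.4) + 12.8(155) = 5905.6.
∂q/∂P_z = 12.8.
E = (12.8) × (155/5905.6) = 0.3359…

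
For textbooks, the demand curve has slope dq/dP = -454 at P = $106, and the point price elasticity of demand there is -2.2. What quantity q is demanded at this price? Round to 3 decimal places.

21874.545

Ed = (dq/dP)·(P/q) ⇒ q = (dq/dP)·P/Ed = (-454)·106/(-2.2) = 21874.54545…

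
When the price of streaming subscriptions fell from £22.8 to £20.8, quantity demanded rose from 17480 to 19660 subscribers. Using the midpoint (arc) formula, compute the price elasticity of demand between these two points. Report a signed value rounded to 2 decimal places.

-1.28

%ΔQ = (19660 − 17480) / [(17480 + 19660)/2] = 2180/18570 = 0.117393…
%ΔP = (20.8 − 22.8) / [(22.8 + 20.8)/2] = -2/21.8 = -0.091743…
Arc Ed = %ΔQ / %ΔP = (2180/18570) / (-2/21.8) = -1.2795…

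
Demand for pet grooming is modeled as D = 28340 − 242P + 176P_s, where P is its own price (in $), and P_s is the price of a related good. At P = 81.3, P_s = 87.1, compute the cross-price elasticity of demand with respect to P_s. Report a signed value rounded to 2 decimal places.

At the given values, D = 28340 − 242(81.3) + 176(87.1) = 23995.
∂D/∂P_s = 176.
E = (176) × (87.1/23995) = 0.6388…

0.64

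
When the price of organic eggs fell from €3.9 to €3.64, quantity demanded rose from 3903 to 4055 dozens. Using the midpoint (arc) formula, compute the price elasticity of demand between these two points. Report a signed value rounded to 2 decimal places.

%ΔQ = (4055 − 3903) / [(3903 + 4055)/2] = 152/3979 = 0.038200…
%ΔP = (3.64 − 3.9) / [(3.9 + 3.64)/2] = -0.26/3.77 = -0.068965…
Arc Ed = %ΔQ / %ΔP = (152/3979) / (-0.26/3.77) = -0.5539…

-0.55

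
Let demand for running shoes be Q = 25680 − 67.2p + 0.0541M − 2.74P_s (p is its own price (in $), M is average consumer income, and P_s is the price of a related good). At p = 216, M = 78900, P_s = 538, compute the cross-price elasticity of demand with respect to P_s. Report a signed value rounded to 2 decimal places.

At the given values, Q = 25680 − 67.2(216) + 0.0541(78900) − 2.74(538) = 13959.17.
∂Q/∂P_s = -2.74.
E = (-2.74) × (538/13959.17) = -0.1056…

-0.11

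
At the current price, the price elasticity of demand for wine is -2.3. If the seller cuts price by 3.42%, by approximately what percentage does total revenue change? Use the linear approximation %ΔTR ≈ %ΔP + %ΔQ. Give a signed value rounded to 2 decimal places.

+4.45%

%ΔQ ≈ Ed × %ΔP = (-2.3) × (-3.42%) = +7.8660%
%ΔTR ≈ %ΔP + %ΔQ = (-3.42%) + (+7.8660%) = +4.4460%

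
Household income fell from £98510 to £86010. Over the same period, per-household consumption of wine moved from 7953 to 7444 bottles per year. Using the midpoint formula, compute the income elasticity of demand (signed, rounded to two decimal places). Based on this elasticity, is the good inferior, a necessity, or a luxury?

%ΔQ = (7444 − 7953)/[( 7953 + 7444)/2] = -509/7698.5 = -0.066116…
%ΔIncome = (86010 − 98510)/[( 98510 + 86010)/2] = -12500/92260 = -0.135486…
E_income = (-509/7698.5) / (-12500/92260) = 0.4879…
0 < E_income < 1 ⇒ normal good, necessity.

0.49; necessity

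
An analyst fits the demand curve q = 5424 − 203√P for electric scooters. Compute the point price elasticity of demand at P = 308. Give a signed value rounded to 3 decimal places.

-0.957

dq/dP = −203/(2√P) = -5.7835. At P = 308, q = 1861.36.
Ed = (dq/dP)·(P/q) = (-5.7835) × (308/1861.36) = -0.95699…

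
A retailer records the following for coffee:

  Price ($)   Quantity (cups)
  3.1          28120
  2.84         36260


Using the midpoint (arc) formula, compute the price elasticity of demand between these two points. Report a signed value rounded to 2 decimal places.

-2.89

%ΔQ = (36260 − 28120) / [(28120 + 36260)/2] = 8140/32190 = 0.252873…
%ΔP = (2.84 − 3.1) / [(3.1 + 2.84)/2] = -0.26/2.97 = -0.087542…
Arc Ed = %ΔQ / %ΔP = (8140/32190) / (-0.26/2.97) = -2.8885…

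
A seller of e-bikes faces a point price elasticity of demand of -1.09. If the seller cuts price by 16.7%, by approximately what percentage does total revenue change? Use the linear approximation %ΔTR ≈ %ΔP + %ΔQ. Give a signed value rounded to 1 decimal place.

+1.5%

%ΔQ ≈ Ed × %ΔP = (-1.09) × (-16.7%) = +18.2030%
%ΔTR ≈ %ΔP + %ΔQ = (-16.7%) + (+18.2030%) = +1.5030%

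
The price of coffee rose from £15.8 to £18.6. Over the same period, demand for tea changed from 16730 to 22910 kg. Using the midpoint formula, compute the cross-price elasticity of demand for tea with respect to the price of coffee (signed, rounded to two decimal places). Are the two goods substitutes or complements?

1.92; substitutes

%ΔQ_{tea} = (22910 − 16730)/avg = 6180/19820 = 0.311806…
%ΔP_{coffee} = (18.6 − 15.8)/avg = 2.8/17.2 = 0.162790…
E_cross = (6180/19820) / (2.8/17.2) = 1.9153…
E_cross > 0 ⇒ the goods are substitutes.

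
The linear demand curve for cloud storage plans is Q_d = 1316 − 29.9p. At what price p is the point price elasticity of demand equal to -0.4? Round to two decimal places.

Ed = −29.9p/(1316 − 29.9p). Set this equal to -0.4:
29.9p = 0.4·(1316 − 29.9p) ⇒ 29.9p(1 + 0.4) = 0.4·1316
p = 0.4·1316 / (29.9·1.4) = 12.5752…

12.58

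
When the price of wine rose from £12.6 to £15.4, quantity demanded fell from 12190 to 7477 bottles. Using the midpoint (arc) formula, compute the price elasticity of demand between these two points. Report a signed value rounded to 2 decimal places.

-2.40

%ΔQ = (7477 − 12190) / [(12190 + 7477)/2] = -4713/9833.5 = -0.479280…
%ΔP = (15.4 − 12.6) / [(12.6 + 15.4)/2] = 2.8/14 = 0.2
Arc Ed = %ΔQ / %ΔP = (-4713/9833.5) / (2.8/14) = -2.3964…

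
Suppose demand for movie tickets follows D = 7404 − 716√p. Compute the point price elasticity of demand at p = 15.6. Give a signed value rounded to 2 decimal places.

dD/dp = −716/(2√p) = -90.6402. At p = 15.6, D = 4576.03.
Ed = (dD/dp)·(p/D) = (-90.6402) × (15.6/4576.03) = -0.3089…

-0.31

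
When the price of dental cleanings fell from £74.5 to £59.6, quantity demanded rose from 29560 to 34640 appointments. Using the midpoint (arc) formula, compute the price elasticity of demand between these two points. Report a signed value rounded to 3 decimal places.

%ΔQ = (34640 − 29560) / [(29560 + 34640)/2] = 5080/32100 = 0.158255…
%ΔP = (59.6 − 74.5) / [(74.5 + 59.6)/2] = -14.9/67.05 = -0.222222…
Arc Ed = %ΔQ / %ΔP = (5080/32100) / (-14.9/67.05) = -0.71214…

-0.712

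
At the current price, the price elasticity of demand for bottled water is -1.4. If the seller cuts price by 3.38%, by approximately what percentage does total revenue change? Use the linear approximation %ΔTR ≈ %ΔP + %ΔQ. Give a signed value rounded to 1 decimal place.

%ΔQ ≈ Ed × %ΔP = (-1.4) × (-3.38%) = +4.7320%
%ΔTR ≈ %ΔP + %ΔQ = (-3.38%) + (+4.7320%) = +1.3520%

+1.4%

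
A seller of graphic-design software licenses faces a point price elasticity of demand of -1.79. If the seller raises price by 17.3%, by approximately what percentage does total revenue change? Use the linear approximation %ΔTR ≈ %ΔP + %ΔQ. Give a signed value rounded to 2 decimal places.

-13.67%

%ΔQ ≈ Ed × %ΔP = (-1.79) × (+17.3%) = -30.9670%
%ΔTR ≈ %ΔP + %ΔQ = (+17.3%) + (-30.9670%) = -13.6670%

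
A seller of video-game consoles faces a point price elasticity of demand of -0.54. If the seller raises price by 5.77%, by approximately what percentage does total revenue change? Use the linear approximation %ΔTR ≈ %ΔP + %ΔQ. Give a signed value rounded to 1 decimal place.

%ΔQ ≈ Ed × %ΔP = (-0.54) × (+5.77%) = -3.1158%
%ΔTR ≈ %ΔP + %ΔQ = (+5.77%) + (-3.1158%) = +2.6542%

+2.7%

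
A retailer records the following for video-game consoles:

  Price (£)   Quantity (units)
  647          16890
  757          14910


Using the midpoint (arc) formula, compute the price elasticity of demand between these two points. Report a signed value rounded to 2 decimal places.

%ΔQ = (14910 − 16890) / [(16890 + 14910)/2] = -1980/15900 = -0.124528…
%ΔP = (757 − 647) / [(647 + 757)/2] = 110/702 = 0.156695…
Arc Ed = %ΔQ / %ΔP = (-1980/15900) / (110/702) = -0.7947…

-0.79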